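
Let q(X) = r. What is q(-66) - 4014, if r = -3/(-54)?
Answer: -72251/18 ≈ -4013.9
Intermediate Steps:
r = 1/18 (r = -3*(-1/54) = 1/18 ≈ 0.055556)
q(X) = 1/18
q(-66) - 4014 = 1/18 - 4014 = -72251/18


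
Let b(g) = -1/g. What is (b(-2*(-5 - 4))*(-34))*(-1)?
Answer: -17/9 ≈ -1.8889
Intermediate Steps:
(b(-2*(-5 - 4))*(-34))*(-1) = (-1/((-2*(-5 - 4)))*(-34))*(-1) = (-1/((-2*(-9)))*(-34))*(-1) = (-1/18*(-34))*(-1) = (-1*1/18*(-34))*(-1) = -1/18*(-34)*(-1) = (17/9)*(-1) = -17/9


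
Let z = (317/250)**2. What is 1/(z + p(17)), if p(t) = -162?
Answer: -62500/10024511 ≈ -0.0062347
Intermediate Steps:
z = 100489/62500 (z = (317*(1/250))**2 = (317/250)**2 = 100489/62500 ≈ 1.6078)
1/(z + p(17)) = 1/(100489/62500 - 162) = 1/(-10024511/62500) = -62500/10024511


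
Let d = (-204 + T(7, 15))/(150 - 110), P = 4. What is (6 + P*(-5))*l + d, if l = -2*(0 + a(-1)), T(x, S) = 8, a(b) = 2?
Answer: 511/10 ≈ 51.100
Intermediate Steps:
d = -49/10 (d = (-204 + 8)/(150 - 110) = -196/40 = -196*1/40 = -49/10 ≈ -4.9000)
l = -4 (l = -2*(0 + 2) = -2*2 = -4)
(6 + P*(-5))*l + d = (6 + 4*(-5))*(-4) - 49/10 = (6 - 20)*(-4) - 49/10 = -14*(-4) - 49/10 = 56 - 49/10 = 511/10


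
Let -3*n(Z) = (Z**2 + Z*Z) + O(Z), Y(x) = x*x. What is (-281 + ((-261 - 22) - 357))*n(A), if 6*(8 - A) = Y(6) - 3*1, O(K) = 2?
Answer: 8903/2 ≈ 4451.5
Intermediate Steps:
Y(x) = x**2
A = 5/2 (A = 8 - (6**2 - 3*1)/6 = 8 - (36 - 3)/6 = 8 - 1/6*33 = 8 - 11/2 = 5/2 ≈ 2.5000)
n(Z) = -2/3 - 2*Z**2/3 (n(Z) = -((Z**2 + Z*Z) + 2)/3 = -((Z**2 + Z**2) + 2)/3 = -(2*Z**2 + 2)/3 = -(2 + 2*Z**2)/3 = -2/3 - 2*Z**2/3)
(-281 + ((-261 - 22) - 357))*n(A) = (-281 + ((-261 - 22) - 357))*(-2/3 - 2*(5/2)**2/3) = (-281 + (-283 - 357))*(-2/3 - 2/3*25/4) = (-281 - 640)*(-2/3 - 25/6) = -921*(-29/6) = 8903/2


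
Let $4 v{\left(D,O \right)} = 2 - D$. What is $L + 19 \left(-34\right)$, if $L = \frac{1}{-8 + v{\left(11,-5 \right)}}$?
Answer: $- \frac{26490}{41} \approx -646.1$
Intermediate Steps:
$v{\left(D,O \right)} = \frac{1}{2} - \frac{D}{4}$ ($v{\left(D,O \right)} = \frac{2 - D}{4} = \frac{1}{2} - \frac{D}{4}$)
$L = - \frac{4}{41}$ ($L = \frac{1}{-8 + \left(\frac{1}{2} - \frac{11}{4}\right)} = \frac{1}{-8 - \frac{9}{4}} = \frac{1}{- \frac{41}{4}} = - \frac{4}{41} \approx -0.097561$)
$L + 19 \left(-34\right) = - \frac{4}{41} + 19 \left(-34\right) = - \frac{4}{41} - 646 = - \frac{26490}{41}$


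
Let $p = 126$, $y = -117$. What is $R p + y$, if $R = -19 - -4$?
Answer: $-2007$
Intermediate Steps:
$R = -15$ ($R = -19 + 4 = -15$)
$R p + y = \left(-15\right) 126 - 117 = -1890 - 117 = -2007$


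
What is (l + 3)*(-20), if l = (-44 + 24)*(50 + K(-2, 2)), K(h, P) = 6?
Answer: 22340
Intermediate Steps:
l = -1120 (l = (-44 + 24)*(50 + 6) = -20*56 = -1120)
(l + 3)*(-20) = (-1120 + 3)*(-20) = -1117*(-20) = 22340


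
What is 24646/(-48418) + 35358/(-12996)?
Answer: -169355255/52436694 ≈ -3.2297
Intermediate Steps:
24646/(-48418) + 35358/(-12996) = 24646*(-1/48418) + 35358*(-1/12996) = -12323/24209 - 5893/2166 = -169355255/52436694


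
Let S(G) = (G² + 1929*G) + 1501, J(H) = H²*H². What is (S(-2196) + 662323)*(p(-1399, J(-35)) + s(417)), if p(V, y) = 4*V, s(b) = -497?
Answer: -7617200508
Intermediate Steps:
J(H) = H⁴
S(G) = 1501 + G² + 1929*G
(S(-2196) + 662323)*(p(-1399, J(-35)) + s(417)) = ((1501 + (-2196)² + 1929*(-2196)) + 662323)*(4*(-1399) - 497) = ((1501 + 4822416 - 4236084) + 662323)*(-5596 - 497) = (587833 + 662323)*(-6093) = 1250156*(-6093) = -7617200508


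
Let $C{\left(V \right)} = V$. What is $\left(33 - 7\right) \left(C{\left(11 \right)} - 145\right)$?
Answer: $-3484$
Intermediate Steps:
$\left(33 - 7\right) \left(C{\left(11 \right)} - 145\right) = \left(33 - 7\right) \left(11 - 145\right) = \left(33 - 7\right) \left(-134\right) = 26 \left(-134\right) = -3484$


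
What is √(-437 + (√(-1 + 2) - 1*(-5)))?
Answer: I*√431 ≈ 20.761*I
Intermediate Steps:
√(-437 + (√(-1 + 2) - 1*(-5))) = √(-437 + (√1 + 5)) = √(-437 + (1 + 5)) = √(-437 + 6) = √(-431) = I*√431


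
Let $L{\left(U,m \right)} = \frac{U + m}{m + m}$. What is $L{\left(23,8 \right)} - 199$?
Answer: $- \frac{3153}{16} \approx -197.06$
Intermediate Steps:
$L{\left(U,m \right)} = \frac{U + m}{2 m}$
$L{\left(23,8 \right)} - 199 = \frac{23 + 8}{2 \cdot 8} - 199 = \frac{1}{2} \cdot \frac{1}{8} \cdot 31 - 199 = \frac{31}{16} - 199 = - \frac{3153}{16}$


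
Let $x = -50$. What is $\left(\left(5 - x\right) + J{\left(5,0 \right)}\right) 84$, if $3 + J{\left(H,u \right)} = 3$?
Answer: $4620$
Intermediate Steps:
$J{\left(H,u \right)} = 0$ ($J{\left(H,u \right)} = -3 + 3 = 0$)
$\left(\left(5 - x\right) + J{\left(5,0 \right)}\right) 84 = \left(\left(5 - -50\right) + 0\right) 84 = \left(\left(5 + 50\right) + 0\right) 84 = \left(55 + 0\right) 84 = 55 \cdot 84 = 4620$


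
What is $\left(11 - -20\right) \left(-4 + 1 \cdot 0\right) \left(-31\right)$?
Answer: $3844$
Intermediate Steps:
$\left(11 - -20\right) \left(-4 + 1 \cdot 0\right) \left(-31\right) = \left(11 + 20\right) \left(-4 + 0\right) \left(-31\right) = 31 \left(-4\right) \left(-31\right) = \left(-124\right) \left(-31\right) = 3844$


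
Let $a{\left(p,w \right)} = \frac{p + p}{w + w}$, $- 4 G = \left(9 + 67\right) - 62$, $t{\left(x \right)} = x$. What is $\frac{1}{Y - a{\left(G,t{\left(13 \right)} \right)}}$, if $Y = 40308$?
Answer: $\frac{26}{1048015} \approx 2.4809 \cdot 10^{-5}$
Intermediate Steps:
$G = - \frac{7}{2}$ ($G = - \frac{\left(9 + 67\right) - 62}{4} = - \frac{76 - 62}{4} = \left(- \frac{1}{4}\right) 14 = - \frac{7}{2} \approx -3.5$)
$a{\left(p,w \right)} = \frac{p}{w}$ ($a{\left(p,w \right)} = \frac{2 p}{2 w} = 2 p \frac{1}{2 w} = \frac{p}{w}$)
$\frac{1}{Y - a{\left(G,t{\left(13 \right)} \right)}} = \frac{1}{40308 - - \frac{7}{2 \cdot 13}} = \frac{1}{40308 - \left(- \frac{7}{2}\right) \frac{1}{13}} = \frac{1}{40308 - - \frac{7}{26}} = \frac{1}{40308 + \frac{7}{26}} = \frac{1}{\frac{1048015}{26}} = \frac{26}{1048015}$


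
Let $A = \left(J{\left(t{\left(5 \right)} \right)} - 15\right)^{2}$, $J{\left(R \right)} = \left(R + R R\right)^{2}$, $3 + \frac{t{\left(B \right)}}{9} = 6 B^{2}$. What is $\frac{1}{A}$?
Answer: $\frac{1}{9414371178760758122769921} \approx 1.0622 \cdot 10^{-25}$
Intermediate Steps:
$t{\left(B \right)} = -27 + 54 B^{2}$ ($t{\left(B \right)} = -27 + 9 \cdot 6 B^{2} = -27 + 54 B^{2}$)
$J{\left(R \right)} = \left(R + R^{2}\right)^{2}$
$A = 9414371178760758122769921$ ($A = \left(\left(-27 + 54 \cdot 5^{2}\right)^{2} \left(1 - \left(27 - 54 \cdot 5^{2}\right)\right)^{2} - 15\right)^{2} = \left(\left(-27 + 54 \cdot 25\right)^{2} \left(1 + \left(-27 + 54 \cdot 25\right)\right)^{2} - 15\right)^{2} = \left(\left(-27 + 1350\right)^{2} \left(1 + \left(-27 + 1350\right)\right)^{2} - 15\right)^{2} = \left(1323^{2} \left(1 + 1323\right)^{2} - 15\right)^{2} = \left(1750329 \cdot 1324^{2} - 15\right)^{2} = \left(1750329 \cdot 1752976 - 15\right)^{2} = \left(3068284729104 - 15\right)^{2} = 3068284729089^{2} = 9414371178760758122769921$)
$\frac{1}{A} = \frac{1}{9414371178760758122769921}$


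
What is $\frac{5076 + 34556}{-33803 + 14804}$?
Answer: $- \frac{39632}{18999} \approx -2.086$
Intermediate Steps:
$\frac{5076 + 34556}{-33803 + 14804} = \frac{39632}{-18999} = 39632 \left(- \frac{1}{18999}\right) = - \frac{39632}{18999}$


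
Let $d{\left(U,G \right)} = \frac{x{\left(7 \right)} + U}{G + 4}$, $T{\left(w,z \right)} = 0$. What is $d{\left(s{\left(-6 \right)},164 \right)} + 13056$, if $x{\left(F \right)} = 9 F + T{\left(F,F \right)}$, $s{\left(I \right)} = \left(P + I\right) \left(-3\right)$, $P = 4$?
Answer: $\frac{731159}{56} \approx 13056.0$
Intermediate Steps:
$s{\left(I \right)} = -12 - 3 I$ ($s{\left(I \right)} = \left(4 + I\right) \left(-3\right) = -12 - 3 I$)
$x{\left(F \right)} = 9 F$ ($x{\left(F \right)} = 9 F + 0 = 9 F$)
$d{\left(U,G \right)} = \frac{63 + U}{4 + G}$ ($d{\left(U,G \right)} = \frac{9 \cdot 7 + U}{G + 4} = \frac{63 + U}{4 + G}$)
$d{\left(s{\left(-6 \right)},164 \right)} + 13056 = \frac{63 - -6}{4 + 164} + 13056 = \frac{63 + \left(-12 + 18\right)}{168} + 13056 = \frac{63 + 6}{168} + 13056 = \frac{1}{168} \cdot 69 + 13056 = \frac{23}{56} + 13056 = \frac{731159}{56}$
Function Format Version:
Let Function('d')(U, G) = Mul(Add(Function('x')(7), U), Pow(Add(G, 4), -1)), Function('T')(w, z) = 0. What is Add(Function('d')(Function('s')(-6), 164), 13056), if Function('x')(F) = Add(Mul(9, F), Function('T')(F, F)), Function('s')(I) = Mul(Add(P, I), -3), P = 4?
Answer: Rational(731159, 56) ≈ 13056.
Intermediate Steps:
Function('s')(I) = Add(-12, Mul(-3, I)) (Function('s')(I) = Mul(Add(4, I), -3) = Add(-12, Mul(-3, I)))
Function('x')(F) = Mul(9, F) (Function('x')(F) = Add(Mul(9, F), 0) = Mul(9, F))
Function('d')(U, G) = Mul(Pow(Add(4, G), -1), Add(63, U)) (Function('d')(U, G) = Mul(Add(Mul(9, 7), U), Pow(Add(G, 4), -1)) = Mul(Add(63, U), Pow(Add(4, G), -1)) = Mul(Pow(Add(4, G), -1), Add(63, U)))
Add(Function('d')(Function('s')(-6), 164), 13056) = Add(Mul(Pow(Add(4, 164), -1), Add(63, Add(-12, Mul(-3, -6)))), 13056) = Add(Mul(Pow(168, -1), Add(63, Add(-12, 18))), 13056) = Add(Mul(Rational(1, 168), Add(63, 6)), 13056) = Add(Mul(Rational(1, 168), 69), 13056) = Add(Rational(23, 56), 13056) = Rational(731159, 56)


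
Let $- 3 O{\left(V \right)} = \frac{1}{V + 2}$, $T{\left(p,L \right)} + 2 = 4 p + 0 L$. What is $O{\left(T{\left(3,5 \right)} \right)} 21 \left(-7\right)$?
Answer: $\frac{49}{12} \approx 4.0833$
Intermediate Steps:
$T{\left(p,L \right)} = -2 + 4 p$ ($T{\left(p,L \right)} = -2 + \left(4 p + 0 L\right) = -2 + \left(4 p + 0\right) = -2 + 4 p$)
$O{\left(V \right)} = - \frac{1}{3 \left(2 + V\right)}$ ($O{\left(V \right)} = - \frac{1}{3 \left(V + 2\right)} = - \frac{1}{3 \left(2 + V\right)}$)
$O{\left(T{\left(3,5 \right)} \right)} 21 \left(-7\right) = - \frac{1}{6 + 3 \left(-2 + 4 \cdot 3\right)} 21 \left(-7\right) = - \frac{1}{6 + 3 \left(-2 + 12\right)} 21 \left(-7\right) = - \frac{1}{6 + 3 \cdot 10} \cdot 21 \left(-7\right) = - \frac{1}{6 + 30} \cdot 21 \left(-7\right) = - \frac{1}{36} \cdot 21 \left(-7\right) = \left(-1\right) \frac{1}{36} \cdot 21 \left(-7\right) = \left(- \frac{1}{36}\right) 21 \left(-7\right) = \left(- \frac{7}{12}\right) \left(-7\right) = \frac{49}{12}$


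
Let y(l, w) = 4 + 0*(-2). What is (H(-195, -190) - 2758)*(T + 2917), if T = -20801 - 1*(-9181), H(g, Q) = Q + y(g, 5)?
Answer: 25621632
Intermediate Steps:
y(l, w) = 4 (y(l, w) = 4 + 0 = 4)
H(g, Q) = 4 + Q (H(g, Q) = Q + 4 = 4 + Q)
T = -11620 (T = -20801 + 9181 = -11620)
(H(-195, -190) - 2758)*(T + 2917) = ((4 - 190) - 2758)*(-11620 + 2917) = (-186 - 2758)*(-8703) = -2944*(-8703) = 25621632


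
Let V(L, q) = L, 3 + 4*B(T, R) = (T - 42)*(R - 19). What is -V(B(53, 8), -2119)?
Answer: 31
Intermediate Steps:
B(T, R) = -¾ + (-42 + T)*(-19 + R)/4 (B(T, R) = -¾ + ((T - 42)*(R - 19))/4 = -¾ + ((-42 + T)*(-19 + R))/4 = -¾ + (-42 + T)*(-19 + R)/4)
-V(B(53, 8), -2119) = -(795/4 - 21/2*8 - 19/4*53 + (¼)*8*53) = -(795/4 - 84 - 1007/4 + 106) = -1*(-31) = 31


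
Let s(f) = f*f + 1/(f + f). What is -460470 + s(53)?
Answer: -48512065/106 ≈ -4.5766e+5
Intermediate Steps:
s(f) = f² + 1/(2*f)
-460470 + s(53) = -460470 + (½ + 53³)/53 = -460470 + (½ + 148877)/53 = -460470 + (1/53)*(297755/2) = -460470 + 297755/106 = -48512065/106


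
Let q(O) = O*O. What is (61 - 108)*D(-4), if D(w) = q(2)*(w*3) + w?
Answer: 2444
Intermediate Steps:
q(O) = O**2
D(w) = 13*w (D(w) = 2**2*(w*3) + w = 4*(3*w) + w = 12*w + w = 13*w)
(61 - 108)*D(-4) = (61 - 108)*(13*(-4)) = -47*(-52) = 2444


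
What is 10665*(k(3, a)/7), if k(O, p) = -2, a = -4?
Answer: -21330/7 ≈ -3047.1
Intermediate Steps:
10665*(k(3, a)/7) = 10665*(-2/7) = -21330/7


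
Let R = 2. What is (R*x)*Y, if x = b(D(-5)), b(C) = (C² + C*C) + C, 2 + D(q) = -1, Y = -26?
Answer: -780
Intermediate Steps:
D(q) = -3 (D(q) = -2 - 1 = -3)
b(C) = C + 2*C² (b(C) = (C² + C²) + C = 2*C² + C = C + 2*C²)
x = 15 (x = -3*(1 + 2*(-3)) = -3*(1 - 6) = -3*(-5) = 15)
(R*x)*Y = (2*15)*(-26) = 30*(-26) = -780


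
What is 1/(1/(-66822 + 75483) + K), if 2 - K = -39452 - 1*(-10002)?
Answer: 8661/255083773 ≈ 3.3954e-5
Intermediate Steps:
K = 29452 (K = 2 - (-39452 - 1*(-10002)) = 2 - (-39452 + 10002) = 2 - 1*(-29450) = 2 + 29450 = 29452)
1/(1/(-66822 + 75483) + K) = 1/(1/(-66822 + 75483) + 29452) = 1/(1/8661 + 29452) = 1/(255083773/8661) = 8661/255083773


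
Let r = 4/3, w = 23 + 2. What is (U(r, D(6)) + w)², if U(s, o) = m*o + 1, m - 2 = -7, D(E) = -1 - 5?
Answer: 3136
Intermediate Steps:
w = 25
D(E) = -6
m = -5 (m = 2 - 7 = -5)
r = 4/3 (r = 4*(⅓) = 4/3 ≈ 1.3333)
U(s, o) = 1 - 5*o (U(s, o) = -5*o + 1 = 1 - 5*o)
(U(r, D(6)) + w)² = ((1 - 5*(-6)) + 25)² = ((1 + 30) + 25)² = (31 + 25)² = 56² = 3136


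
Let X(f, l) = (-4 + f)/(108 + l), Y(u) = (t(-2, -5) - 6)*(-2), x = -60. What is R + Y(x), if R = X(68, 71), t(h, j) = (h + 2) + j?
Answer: 4002/179 ≈ 22.358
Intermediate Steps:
t(h, j) = 2 + h + j (t(h, j) = (2 + h) + j = 2 + h + j)
Y(u) = 22 (Y(u) = ((2 - 2 - 5) - 6)*(-2) = (-5 - 6)*(-2) = -11*(-2) = 22)
X(f, l) = (-4 + f)/(108 + l)
R = 64/179 (R = (-4 + 68)/(108 + 71) = 64/179 ≈ 0.35754)
R + Y(x) = 64/179 + 22 = 4002/179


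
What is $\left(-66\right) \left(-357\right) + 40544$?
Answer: $64106$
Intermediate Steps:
$\left(-66\right) \left(-357\right) + 40544 = 23562 + 40544 = 64106$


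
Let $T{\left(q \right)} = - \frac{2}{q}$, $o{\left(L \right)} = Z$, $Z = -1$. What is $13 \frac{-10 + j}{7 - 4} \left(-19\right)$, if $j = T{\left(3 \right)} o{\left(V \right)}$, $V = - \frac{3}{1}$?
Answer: $\frac{6916}{9} \approx 768.44$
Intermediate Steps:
$V = -3$ ($V = \left(-3\right) 1 = -3$)
$o{\left(L \right)} = -1$
$j = \frac{2}{3}$ ($j = - \frac{2}{3} \left(-1\right) = \left(-2\right) \frac{1}{3} \left(-1\right) = \left(- \frac{2}{3}\right) \left(-1\right) = \frac{2}{3} \approx 0.66667$)
$13 \frac{-10 + j}{7 - 4} \left(-19\right) = 13 \frac{-10 + \frac{2}{3}}{7 - 4} \left(-19\right) = 13 \left(- \frac{28}{3 \cdot 3}\right) \left(-19\right) = 13 \left(\left(- \frac{28}{3}\right) \frac{1}{3}\right) \left(-19\right) = 13 \left(- \frac{28}{9}\right) \left(-19\right) = \left(- \frac{364}{9}\right) \left(-19\right) = \frac{6916}{9}$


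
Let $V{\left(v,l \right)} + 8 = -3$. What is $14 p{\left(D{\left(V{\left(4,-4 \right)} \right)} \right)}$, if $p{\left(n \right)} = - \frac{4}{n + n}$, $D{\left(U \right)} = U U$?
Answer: $- \frac{28}{121} \approx -0.23141$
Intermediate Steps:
$V{\left(v,l \right)} = -11$ ($V{\left(v,l \right)} = -8 - 3 = -11$)
$D{\left(U \right)} = U^{2}$
$p{\left(n \right)} = - \frac{2}{n}$ ($p{\left(n \right)} = - \frac{4}{2 n} = - 4 \frac{1}{2 n} = - \frac{2}{n}$)
$14 p{\left(D{\left(V{\left(4,-4 \right)} \right)} \right)} = 14 \left(- \frac{2}{\left(-11\right)^{2}}\right) = 14 \left(- \frac{2}{121}\right) = - \frac{28}{121}$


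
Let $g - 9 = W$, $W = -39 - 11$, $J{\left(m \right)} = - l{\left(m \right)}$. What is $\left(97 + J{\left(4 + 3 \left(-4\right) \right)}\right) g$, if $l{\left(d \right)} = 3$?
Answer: $-3854$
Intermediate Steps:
$J{\left(m \right)} = -3$ ($J{\left(m \right)} = \left(-1\right) 3 = -3$)
$W = -50$ ($W = -39 - 11 = -50$)
$g = -41$ ($g = 9 - 50 = -41$)
$\left(97 + J{\left(4 + 3 \left(-4\right) \right)}\right) g = \left(97 - 3\right) \left(-41\right) = 94 \left(-41\right) = -3854$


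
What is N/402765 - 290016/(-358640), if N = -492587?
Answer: -748163843/1805595495 ≈ -0.41436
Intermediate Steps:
N/402765 - 290016/(-358640) = -492587/402765 - 290016/(-358640) = -492587*1/402765 - 290016*(-1/358640) = -492587/402765 + 18126/22415 = -748163843/1805595495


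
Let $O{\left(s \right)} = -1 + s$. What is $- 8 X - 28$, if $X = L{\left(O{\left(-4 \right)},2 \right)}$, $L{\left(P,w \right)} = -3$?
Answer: $-4$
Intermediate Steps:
$X = -3$
$- 8 X - 28 = \left(-8\right) \left(-3\right) - 28 = 24 - 28 = -4$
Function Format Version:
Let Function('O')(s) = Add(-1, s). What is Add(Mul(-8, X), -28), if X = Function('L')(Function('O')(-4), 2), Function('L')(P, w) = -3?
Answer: -4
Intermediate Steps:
X = -3
Add(Mul(-8, X), -28) = Add(Mul(-8, -3), -28) = Add(24, -28) = -4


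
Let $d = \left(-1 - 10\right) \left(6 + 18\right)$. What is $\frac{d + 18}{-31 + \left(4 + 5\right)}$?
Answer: $\frac{123}{11} \approx 11.182$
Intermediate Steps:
$d = -264$ ($d = \left(-11\right) 24 = -264$)
$\frac{d + 18}{-31 + \left(4 + 5\right)} = \frac{-264 + 18}{-31 + \left(4 + 5\right)} = \frac{1}{-31 + 9} \left(-246\right) = \frac{1}{-22} \left(-246\right) = \left(- \frac{1}{22}\right) \left(-246\right) = \frac{123}{11}$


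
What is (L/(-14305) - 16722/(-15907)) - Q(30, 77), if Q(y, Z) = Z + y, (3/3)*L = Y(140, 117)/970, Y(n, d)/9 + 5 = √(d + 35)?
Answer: -4677068787427/44144629190 - 9*√38/6937925 ≈ -105.95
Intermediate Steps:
Y(n, d) = -45 + 9*√(35 + d) (Y(n, d) = -45 + 9*√(d + 35) = -45 + 9*√(35 + d))
L = -9/194 + 9*√38/485 (L = (-45 + 9*√(35 + 117))/970 = (-45 + 9*√152)*(1/970) = (-45 + 9*(2*√38))*(1/970) = (-45 + 18*√38)*(1/970) = -9/194 + 9*√38/485 ≈ 0.067999)
(L/(-14305) - 16722/(-15907)) - Q(30, 77) = ((-9/194 + 9*√38/485)/(-14305) - 16722/(-15907)) - (77 + 30) = ((-9/194 + 9*√38/485)*(-1/14305) - 16722*(-1/15907)) - 1*107 = ((9/2775170 - 9*√38/6937925) + 16722/15907) - 107 = (46406535903/44144629190 - 9*√38/6937925) - 107 = -4677068787427/44144629190 - 9*√38/6937925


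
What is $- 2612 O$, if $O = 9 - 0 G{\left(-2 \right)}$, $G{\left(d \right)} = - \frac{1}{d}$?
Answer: $-23508$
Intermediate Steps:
$O = 9$ ($O = 9 - 0 \left(- \frac{1}{-2}\right) = 9 - 0 \left(\left(-1\right) \left(- \frac{1}{2}\right)\right) = 9 - 0 \cdot \frac{1}{2} = 9 - 0 = 9 + 0 = 9$)
$- 2612 O = \left(-2612\right) 9 = -23508$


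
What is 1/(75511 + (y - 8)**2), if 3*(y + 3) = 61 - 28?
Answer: 1/75511 ≈ 1.3243e-5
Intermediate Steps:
y = 8 (y = -3 + (61 - 28)/3 = -3 + (1/3)*33 = -3 + 11 = 8)
1/(75511 + (y - 8)**2) = 1/(75511 + (8 - 8)**2) = 1/(75511 + 0**2) = 1/(75511 + 0) = 1/75511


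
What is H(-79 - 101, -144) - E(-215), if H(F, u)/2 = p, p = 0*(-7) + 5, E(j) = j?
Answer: 225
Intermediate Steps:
p = 5 (p = 0 + 5 = 5)
H(F, u) = 10 (H(F, u) = 2*5 = 10)
H(-79 - 101, -144) - E(-215) = 10 - 1*(-215) = 10 + 215 = 225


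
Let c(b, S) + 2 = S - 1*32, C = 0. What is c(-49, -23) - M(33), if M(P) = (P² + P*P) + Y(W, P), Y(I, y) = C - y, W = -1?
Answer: -2202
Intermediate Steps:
Y(I, y) = -y (Y(I, y) = 0 - y = -y)
c(b, S) = -34 + S (c(b, S) = -2 + (S - 1*32) = -2 + (S - 32) = -2 + (-32 + S) = -34 + S)
M(P) = -P + 2*P² (M(P) = (P² + P*P) - P = (P² + P²) - P = 2*P² - P = -P + 2*P²)
c(-49, -23) - M(33) = (-34 - 23) - 33*(-1 + 2*33) = -57 - 33*(-1 + 66) = -57 - 33*65 = -57 - 1*2145 = -57 - 2145 = -2202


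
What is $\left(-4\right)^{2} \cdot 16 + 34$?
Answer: $290$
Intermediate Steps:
$\left(-4\right)^{2} \cdot 16 + 34 = 16 \cdot 16 + 34 = 256 + 34 = 290$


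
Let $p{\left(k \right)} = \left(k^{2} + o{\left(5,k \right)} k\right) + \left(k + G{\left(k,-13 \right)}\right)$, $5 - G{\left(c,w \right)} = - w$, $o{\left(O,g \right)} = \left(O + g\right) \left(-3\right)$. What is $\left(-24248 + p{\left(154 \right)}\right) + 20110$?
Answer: $-53734$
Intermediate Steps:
$o{\left(O,g \right)} = - 3 O - 3 g$
$G{\left(c,w \right)} = 5 + w$ ($G{\left(c,w \right)} = 5 - - w = 5 + w$)
$p{\left(k \right)} = -8 + k + k^{2} + k \left(-15 - 3 k\right)$ ($p{\left(k \right)} = \left(k^{2} + \left(\left(-3\right) 5 - 3 k\right) k\right) + \left(k + \left(5 - 13\right)\right) = \left(k^{2} + \left(-15 - 3 k\right) k\right) + \left(k - 8\right) = \left(k^{2} + k \left(-15 - 3 k\right)\right) + \left(-8 + k\right) = -8 + k + k^{2} + k \left(-15 - 3 k\right)$)
$\left(-24248 + p{\left(154 \right)}\right) + 20110 = \left(-24248 - \left(2164 + 47432\right)\right) + 20110 = \left(-24248 - 49596\right) + 20110 = -73844 + 20110 = -53734$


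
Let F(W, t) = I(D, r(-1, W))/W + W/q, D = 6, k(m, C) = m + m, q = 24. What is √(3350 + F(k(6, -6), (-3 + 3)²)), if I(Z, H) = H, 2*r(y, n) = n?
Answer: √3351 ≈ 57.888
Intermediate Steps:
r(y, n) = n/2
k(m, C) = 2*m
F(W, t) = ½ + W/24 (F(W, t) = (W/2)/W + W/24 = ½ + W*(1/24) = ½ + W/24)
√(3350 + F(k(6, -6), (-3 + 3)²)) = √(3350 + (½ + (2*6)/24)) = √(3350 + (½ + (1/24)*12)) = √(3350 + (½ + ½)) = √(3350 + 1) = √3351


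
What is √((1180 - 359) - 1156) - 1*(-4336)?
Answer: 4336 + I*√335 ≈ 4336.0 + 18.303*I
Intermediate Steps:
√((1180 - 359) - 1156) - 1*(-4336) = √(821 - 1156) + 4336 = √(-335) + 4336 = I*√335 + 4336 = 4336 + I*√335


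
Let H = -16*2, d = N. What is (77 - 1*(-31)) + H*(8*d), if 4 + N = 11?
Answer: -1684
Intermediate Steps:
N = 7 (N = -4 + 11 = 7)
d = 7
H = -32
(77 - 1*(-31)) + H*(8*d) = (77 - 1*(-31)) - 256*7 = (77 + 31) - 32*56 = 108 - 1792 = -1684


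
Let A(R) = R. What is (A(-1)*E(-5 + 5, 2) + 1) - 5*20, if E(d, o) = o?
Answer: -101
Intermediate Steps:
(A(-1)*E(-5 + 5, 2) + 1) - 5*20 = (-1*2 + 1) - 5*20 = (-2 + 1) - 100 = -1 - 100 = -101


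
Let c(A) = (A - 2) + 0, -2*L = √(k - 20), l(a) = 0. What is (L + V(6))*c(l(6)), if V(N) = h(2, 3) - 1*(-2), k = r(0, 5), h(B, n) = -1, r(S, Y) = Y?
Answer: -2 + I*√15 ≈ -2.0 + 3.873*I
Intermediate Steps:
k = 5
L = -I*√15/2 (L = -√(5 - 20)/2 = -I*√15/2 ≈ -1.9365*I)
c(A) = -2 + A (c(A) = (-2 + A) + 0 = -2 + A)
V(N) = 1 (V(N) = -1 - 1*(-2) = -1 + 2 = 1)
(L + V(6))*c(l(6)) = (-I*√15/2 + 1)*(-2 + 0) = (1 - I*√15/2)*(-2) = -2 + I*√15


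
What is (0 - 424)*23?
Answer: -9752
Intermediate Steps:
(0 - 424)*23 = -424*23 = -9752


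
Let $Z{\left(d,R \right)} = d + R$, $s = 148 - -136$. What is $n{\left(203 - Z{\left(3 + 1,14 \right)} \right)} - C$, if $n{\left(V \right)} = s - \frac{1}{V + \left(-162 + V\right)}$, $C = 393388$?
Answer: $- \frac{81765633}{208} \approx -3.931 \cdot 10^{5}$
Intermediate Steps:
$s = 284$ ($s = 148 + 136 = 284$)
$Z{\left(d,R \right)} = R + d$
$n{\left(V \right)} = 284 - \frac{1}{-162 + 2 V}$ ($n{\left(V \right)} = 284 - \frac{1}{V + \left(-162 + V\right)} = 284 - \frac{1}{-162 + 2 V}$)
$n{\left(203 - Z{\left(3 + 1,14 \right)} \right)} - C = \frac{-46009 + 568 \left(203 - \left(14 + \left(3 + 1\right)\right)\right)}{2 \left(-81 + \left(203 - \left(14 + \left(3 + 1\right)\right)\right)\right)} - 393388 = \frac{-46009 + 568 \left(203 - \left(14 + 4\right)\right)}{2 \left(-81 + \left(203 - \left(14 + 4\right)\right)\right)} - 393388 = \frac{-46009 + 568 \left(203 - 18\right)}{2 \left(-81 + \left(203 - 18\right)\right)} - 393388 = \frac{-46009 + 568 \cdot 185}{2 \left(-81 + 185\right)} - 393388 = \frac{-46009 + 105080}{2 \cdot 104} - 393388 = \frac{1}{2} \cdot \frac{1}{104} \cdot 59071 - 393388 = \frac{59071}{208} - 393388 = - \frac{81765633}{208}$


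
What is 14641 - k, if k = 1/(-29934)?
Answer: 438263695/29934 ≈ 14641.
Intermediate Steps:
k = -1/29934 ≈ -3.3407e-5
14641 - k = 14641 - 1*(-1/29934) = 14641 + 1/29934 = 438263695/29934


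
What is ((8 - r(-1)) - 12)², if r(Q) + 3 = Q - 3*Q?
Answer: 9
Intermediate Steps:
r(Q) = -3 - 2*Q (r(Q) = -3 + (Q - 3*Q) = -3 - 2*Q)
((8 - r(-1)) - 12)² = ((8 - (-3 - 2*(-1))) - 12)² = ((8 - (-3 + 2)) - 12)² = ((8 - 1*(-1)) - 12)² = ((8 + 1) - 12)² = (9 - 12)² = (-3)² = 9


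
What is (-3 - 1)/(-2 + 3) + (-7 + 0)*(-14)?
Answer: 94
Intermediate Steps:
(-3 - 1)/(-2 + 3) + (-7 + 0)*(-14) = -4/1 - 7*(-14) = -4*1 + 98 = -4 + 98 = 94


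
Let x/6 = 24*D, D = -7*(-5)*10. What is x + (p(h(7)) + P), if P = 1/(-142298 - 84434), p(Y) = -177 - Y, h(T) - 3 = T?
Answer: 11384893915/226732 ≈ 50213.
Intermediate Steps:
h(T) = 3 + T
D = 350 (D = 35*10 = 350)
x = 50400 (x = 6*(24*350) = 6*8400 = 50400)
P = -1/226732 (P = 1/(-226732) = -1/226732 ≈ -4.4105e-6)
x + (p(h(7)) + P) = 50400 + ((-177 - (3 + 7)) - 1/226732) = 50400 + ((-177 - 1*10) - 1/226732) = 50400 + ((-177 - 10) - 1/226732) = 50400 + (-187 - 1/226732) = 50400 - 42398885/226732 = 11384893915/226732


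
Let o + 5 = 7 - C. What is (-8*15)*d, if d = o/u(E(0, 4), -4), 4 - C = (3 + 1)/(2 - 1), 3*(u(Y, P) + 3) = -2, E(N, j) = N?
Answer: 720/11 ≈ 65.455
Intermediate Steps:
u(Y, P) = -11/3 (u(Y, P) = -3 + (⅓)*(-2) = -3 - ⅔ = -11/3)
C = 0 (C = 4 - (3 + 1)/(2 - 1) = 4 - 4/1 = 4 - 4 = 0)
o = 2 (o = -5 + (7 - 1*0) = -5 + (7 + 0) = -5 + 7 = 2)
d = -6/11 (d = 2/(-11/3) = 2*(-3/11) = -6/11 ≈ -0.54545)
(-8*15)*d = -8*15*(-6/11) = -120*(-6/11) = 720/11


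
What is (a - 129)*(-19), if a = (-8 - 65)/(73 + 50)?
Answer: 302860/123 ≈ 2462.3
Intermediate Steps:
a = -73/123 ≈ -0.59350
(a - 129)*(-19) = (-73/123 - 129)*(-19) = -15940/123*(-19) = 302860/123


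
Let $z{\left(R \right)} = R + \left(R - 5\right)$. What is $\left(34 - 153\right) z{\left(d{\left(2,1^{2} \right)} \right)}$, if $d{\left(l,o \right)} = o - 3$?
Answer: $1071$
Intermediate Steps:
$d{\left(l,o \right)} = -3 + o$
$z{\left(R \right)} = -5 + 2 R$ ($z{\left(R \right)} = R + \left(-5 + R\right) = -5 + 2 R$)
$\left(34 - 153\right) z{\left(d{\left(2,1^{2} \right)} \right)} = \left(34 - 153\right) \left(-5 + 2 \left(-3 + 1^{2}\right)\right) = - 119 \left(-5 + 2 \left(-3 + 1\right)\right) = - 119 \left(-5 + 2 \left(-2\right)\right) = - 119 \left(-5 - 4\right) = \left(-119\right) \left(-9\right) = 1071$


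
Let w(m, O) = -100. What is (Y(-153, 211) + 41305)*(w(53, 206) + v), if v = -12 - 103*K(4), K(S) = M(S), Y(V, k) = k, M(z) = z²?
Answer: -73068160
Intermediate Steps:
K(S) = S²
v = -1660 (v = -12 - 103*4² = -12 - 103*16 = -12 - 1648 = -1660)
(Y(-153, 211) + 41305)*(w(53, 206) + v) = (211 + 41305)*(-100 - 1660) = 41516*(-1760) = -73068160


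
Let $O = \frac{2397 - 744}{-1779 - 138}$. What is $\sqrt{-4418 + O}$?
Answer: $\frac{i \sqrt{200479363}}{213} \approx 66.474 i$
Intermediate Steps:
$O = - \frac{551}{639}$ ($O = \frac{1653}{-1779 + \left(-718 + 580\right)} = \frac{1653}{-1779 - 138} = \frac{1653}{-1917} = 1653 \left(- \frac{1}{1917}\right) = - \frac{551}{639} \approx -0.86228$)
$\sqrt{-4418 + O} = \sqrt{-4418 - \frac{551}{639}} = \sqrt{- \frac{2823653}{639}} = \frac{i \sqrt{200479363}}{213}$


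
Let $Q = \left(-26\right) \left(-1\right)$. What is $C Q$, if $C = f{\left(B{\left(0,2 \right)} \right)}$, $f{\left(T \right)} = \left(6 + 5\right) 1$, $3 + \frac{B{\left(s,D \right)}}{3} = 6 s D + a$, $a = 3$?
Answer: $286$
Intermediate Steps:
$B{\left(s,D \right)} = 18 D s$ ($B{\left(s,D \right)} = -9 + 3 \left(6 s D + 3\right) = -9 + 3 \left(6 D s + 3\right) = -9 + 3 \left(3 + 6 D s\right) = -9 + \left(9 + 18 D s\right) = 18 D s$)
$Q = 26$
$f{\left(T \right)} = 11$ ($f{\left(T \right)} = 11 \cdot 1 = 11$)
$C = 11$
$C Q = 11 \cdot 26 = 286$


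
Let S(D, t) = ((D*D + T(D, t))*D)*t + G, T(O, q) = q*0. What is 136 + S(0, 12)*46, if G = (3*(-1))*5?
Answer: -554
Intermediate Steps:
G = -15 (G = -3*5 = -15)
T(O, q) = 0
S(D, t) = -15 + t*D³ (S(D, t) = ((D*D + 0)*D)*t - 15 = ((D² + 0)*D)*t - 15 = (D²*D)*t - 15 = D³*t - 15 = t*D³ - 15 = -15 + t*D³)
136 + S(0, 12)*46 = 136 + (-15 + 12*0³)*46 = 136 + (-15 + 12*0)*46 = 136 + (-15 + 0)*46 = 136 - 15*46 = 136 - 690 = -554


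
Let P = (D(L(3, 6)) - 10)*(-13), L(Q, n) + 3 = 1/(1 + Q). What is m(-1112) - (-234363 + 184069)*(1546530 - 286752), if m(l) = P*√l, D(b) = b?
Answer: 63359274732 + 663*I*√278/2 ≈ 6.3359e+10 + 5527.2*I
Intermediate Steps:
L(Q, n) = -3 + 1/(1 + Q)
P = 663/4 (P = ((-2 - 3*3)/(1 + 3) - 10)*(-13) = ((-2 - 9)/4 - 10)*(-13) = ((¼)*(-11) - 10)*(-13) = (-11/4 - 10)*(-13) = -51/4*(-13) = 663/4 ≈ 165.75)
m(l) = 663*√l/4
m(-1112) - (-234363 + 184069)*(1546530 - 286752) = 663*√(-1112)/4 - (-234363 + 184069)*(1546530 - 286752) = 663*(2*I*√278)/4 - (-50294)*1259778 = 663*I*√278/2 - 1*(-63359274732) = 663*I*√278/2 + 63359274732 = 63359274732 + 663*I*√278/2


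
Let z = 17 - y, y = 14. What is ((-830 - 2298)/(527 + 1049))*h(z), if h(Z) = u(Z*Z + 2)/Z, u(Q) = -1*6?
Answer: 782/197 ≈ 3.9695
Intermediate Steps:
z = 3 (z = 17 - 1*14 = 17 - 14 = 3)
u(Q) = -6
h(Z) = -6/Z
((-830 - 2298)/(527 + 1049))*h(z) = ((-830 - 2298)/(527 + 1049))*(-6/3) = (-3128/1576)*(-6*⅓) = -3128*1/1576*(-2) = -391/197*(-2) = 782/197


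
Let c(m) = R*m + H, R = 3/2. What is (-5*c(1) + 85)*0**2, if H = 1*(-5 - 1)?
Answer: 0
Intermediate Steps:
R = 3/2 (R = 3*(1/2) = 3/2 ≈ 1.5000)
H = -6 (H = 1*(-6) = -6)
c(m) = -6 + 3*m/2 (c(m) = 3*m/2 - 6 = -6 + 3*m/2)
(-5*c(1) + 85)*0**2 = (-5*(-6 + (3/2)*1) + 85)*0**2 = (-5*(-6 + 3/2) + 85)*0 = (-5*(-9/2) + 85)*0 = (45/2 + 85)*0 = (215/2)*0 = 0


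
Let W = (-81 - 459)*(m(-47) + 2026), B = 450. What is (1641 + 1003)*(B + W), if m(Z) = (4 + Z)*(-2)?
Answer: -3014239320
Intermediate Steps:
m(Z) = -8 - 2*Z
W = -1140480 (W = (-81 - 459)*((-8 - 2*(-47)) + 2026) = -540*((-8 + 94) + 2026) = -540*(86 + 2026) = -540*2112 = -1140480)
(1641 + 1003)*(B + W) = (1641 + 1003)*(450 - 1140480) = 2644*(-1140030) = -3014239320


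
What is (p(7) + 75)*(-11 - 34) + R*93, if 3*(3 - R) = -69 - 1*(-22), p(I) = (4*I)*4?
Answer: -6679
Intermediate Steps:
p(I) = 16*I
R = 56/3 (R = 3 - (-69 - 1*(-22))/3 = 3 - (-69 + 22)/3 = 3 - ⅓*(-47) = 3 + 47/3 = 56/3 ≈ 18.667)
(p(7) + 75)*(-11 - 34) + R*93 = (16*7 + 75)*(-11 - 34) + (56/3)*93 = (112 + 75)*(-45) + 1736 = 187*(-45) + 1736 = -8415 + 1736 = -6679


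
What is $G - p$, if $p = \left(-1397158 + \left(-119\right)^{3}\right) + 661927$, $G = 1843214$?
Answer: $4263604$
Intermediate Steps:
$p = -2420390$ ($p = \left(-1397158 - 1685159\right) + 661927 = -3082317 + 661927 = -2420390$)
$G - p = 1843214 - -2420390 = 1843214 + 2420390 = 4263604$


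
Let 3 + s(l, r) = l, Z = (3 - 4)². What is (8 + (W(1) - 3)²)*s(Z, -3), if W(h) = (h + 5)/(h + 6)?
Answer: -1234/49 ≈ -25.184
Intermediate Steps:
Z = 1 (Z = (-1)² = 1)
W(h) = (5 + h)/(6 + h)
s(l, r) = -3 + l
(8 + (W(1) - 3)²)*s(Z, -3) = (8 + ((5 + 1)/(6 + 1) - 3)²)*(-3 + 1) = (8 + (6/7 - 3)²)*(-2) = (8 + (-15/7)²)*(-2) = (8 + 225/49)*(-2) = (617/49)*(-2) = -1234/49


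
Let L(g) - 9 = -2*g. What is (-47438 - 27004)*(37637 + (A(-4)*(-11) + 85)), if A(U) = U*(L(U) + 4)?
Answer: -2876885532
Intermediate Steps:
L(g) = 9 - 2*g
A(U) = U*(13 - 2*U) (A(U) = U*((9 - 2*U) + 4) = U*(13 - 2*U))
(-47438 - 27004)*(37637 + (A(-4)*(-11) + 85)) = (-47438 - 27004)*(37637 + (-4*(13 - 2*(-4))*(-11) + 85)) = -74442*(37637 + (-4*(13 + 8)*(-11) + 85)) = -74442*(37637 + (-4*21*(-11) + 85)) = -74442*(37637 + (-84*(-11) + 85)) = -74442*(37637 + (924 + 85)) = -74442*(37637 + 1009) = -74442*38646 = -2876885532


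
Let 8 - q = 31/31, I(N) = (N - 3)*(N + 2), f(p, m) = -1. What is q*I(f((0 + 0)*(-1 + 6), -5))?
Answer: -28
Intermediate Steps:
I(N) = (-3 + N)*(2 + N)
q = 7 (q = 8 - 31/31 = 8 - 1*1 = 8 - 1 = 7)
q*I(f((0 + 0)*(-1 + 6), -5)) = 7*(-6 + (-1)² - 1*(-1)) = 7*(-6 + 1 + 1) = 7*(-4) = -28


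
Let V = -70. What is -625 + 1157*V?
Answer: -81615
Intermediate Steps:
-625 + 1157*V = -625 + 1157*(-70) = -625 - 80990 = -81615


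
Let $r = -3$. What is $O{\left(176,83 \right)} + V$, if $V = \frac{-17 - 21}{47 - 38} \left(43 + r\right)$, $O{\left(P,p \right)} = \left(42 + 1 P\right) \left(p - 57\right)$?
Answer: $\frac{49492}{9} \approx 5499.1$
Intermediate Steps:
$O{\left(P,p \right)} = \left(-57 + p\right) \left(42 + P\right)$ ($O{\left(P,p \right)} = \left(42 + P\right) \left(-57 + p\right) = \left(-57 + p\right) \left(42 + P\right)$)
$V = - \frac{1520}{9}$ ($V = \frac{-17 - 21}{47 - 38} \left(43 - 3\right) = - \frac{38}{9} \cdot 40 = \left(-38\right) \frac{1}{9} \cdot 40 = \left(- \frac{38}{9}\right) 40 = - \frac{1520}{9} \approx -168.89$)
$O{\left(176,83 \right)} + V = \left(-2394 - 10032 + 42 \cdot 83 + 176 \cdot 83\right) - \frac{1520}{9} = \left(-2394 - 10032 + 3486 + 14608\right) - \frac{1520}{9} = 5668 - \frac{1520}{9} = \frac{49492}{9}$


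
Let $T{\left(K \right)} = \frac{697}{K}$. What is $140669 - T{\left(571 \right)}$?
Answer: $\frac{80321302}{571} \approx 1.4067 \cdot 10^{5}$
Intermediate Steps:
$140669 - T{\left(571 \right)} = 140669 - \frac{697}{571} = \frac{80321302}{571}$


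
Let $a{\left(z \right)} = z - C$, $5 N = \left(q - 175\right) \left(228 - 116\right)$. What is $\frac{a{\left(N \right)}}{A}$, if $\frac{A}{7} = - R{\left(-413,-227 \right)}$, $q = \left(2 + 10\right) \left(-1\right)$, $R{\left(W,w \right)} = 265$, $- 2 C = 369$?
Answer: $\frac{40043}{18550} \approx 2.1587$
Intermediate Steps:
$C = - \frac{369}{2}$ ($C = \left(- \frac{1}{2}\right) 369 = - \frac{369}{2} \approx -184.5$)
$q = -12$ ($q = 12 \left(-1\right) = -12$)
$A = -1855$ ($A = 7 \left(\left(-1\right) 265\right) = 7 \left(-265\right) = -1855$)
$N = - \frac{20944}{5}$ ($N = \frac{\left(-12 - 175\right) \left(228 - 116\right)}{5} = \frac{\left(-187\right) 112}{5} = \frac{1}{5} \left(-20944\right) = - \frac{20944}{5} \approx -4188.8$)
$a{\left(z \right)} = \frac{369}{2} + z$ ($a{\left(z \right)} = z - - \frac{369}{2} = z + \frac{369}{2} = \frac{369}{2} + z$)
$\frac{a{\left(N \right)}}{A} = \frac{\frac{369}{2} - \frac{20944}{5}}{-1855} = \left(- \frac{40043}{10}\right) \left(- \frac{1}{1855}\right) = \frac{40043}{18550}$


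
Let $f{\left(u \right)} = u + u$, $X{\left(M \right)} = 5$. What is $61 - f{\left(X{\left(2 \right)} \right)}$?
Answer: $51$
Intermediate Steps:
$f{\left(u \right)} = 2 u$
$61 - f{\left(X{\left(2 \right)} \right)} = 61 - 2 \cdot 5 = 61 - 10 = 51$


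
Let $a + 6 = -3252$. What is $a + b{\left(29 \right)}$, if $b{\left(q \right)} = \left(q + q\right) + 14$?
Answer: $-3186$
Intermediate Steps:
$a = -3258$ ($a = -6 - 3252 = -3258$)
$b{\left(q \right)} = 14 + 2 q$ ($b{\left(q \right)} = 2 q + 14 = 14 + 2 q$)
$a + b{\left(29 \right)} = -3258 + \left(14 + 2 \cdot 29\right) = -3258 + \left(14 + 58\right) = -3258 + 72 = -3186$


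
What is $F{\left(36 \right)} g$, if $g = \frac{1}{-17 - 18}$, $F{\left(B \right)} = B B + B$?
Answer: $- \frac{1332}{35} \approx -38.057$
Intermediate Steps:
$F{\left(B \right)} = B + B^{2}$ ($F{\left(B \right)} = B^{2} + B = B + B^{2}$)
$g = - \frac{1}{35}$ ($g = \frac{1}{-35} = - \frac{1}{35} \approx -0.028571$)
$F{\left(36 \right)} g = 36 \left(1 + 36\right) \left(- \frac{1}{35}\right) = 36 \cdot 37 \left(- \frac{1}{35}\right) = 1332 \left(- \frac{1}{35}\right) = - \frac{1332}{35}$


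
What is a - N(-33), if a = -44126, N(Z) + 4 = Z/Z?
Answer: -44123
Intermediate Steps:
N(Z) = -3 (N(Z) = -4 + Z/Z = -4 + 1 = -3)
a - N(-33) = -44126 - 1*(-3) = -44126 + 3 = -44123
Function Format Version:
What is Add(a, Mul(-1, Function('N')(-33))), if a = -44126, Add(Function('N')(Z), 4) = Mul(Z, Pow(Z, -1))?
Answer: -44123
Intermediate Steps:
Function('N')(Z) = -3 (Function('N')(Z) = Add(-4, Mul(Z, Pow(Z, -1))) = Add(-4, 1) = -3)
Add(a, Mul(-1, Function('N')(-33))) = Add(-44126, Mul(-1, -3)) = Add(-44126, 3) = -44123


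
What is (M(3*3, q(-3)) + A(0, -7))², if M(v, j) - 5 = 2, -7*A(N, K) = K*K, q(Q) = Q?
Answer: 0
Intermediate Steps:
A(N, K) = -K²/7 (A(N, K) = -K*K/7 = -K²/7)
M(v, j) = 7 (M(v, j) = 5 + 2 = 7)
(M(3*3, q(-3)) + A(0, -7))² = (7 - ⅐*(-7)²)² = (7 - ⅐*49)² = (7 - 7)² = 0² = 0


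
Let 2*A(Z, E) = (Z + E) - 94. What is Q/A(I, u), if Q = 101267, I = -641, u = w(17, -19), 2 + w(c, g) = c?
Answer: -101267/360 ≈ -281.30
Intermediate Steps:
w(c, g) = -2 + c
u = 15 (u = -2 + 17 = 15)
A(Z, E) = -47 + E/2 + Z/2 (A(Z, E) = ((Z + E) - 94)/2 = ((E + Z) - 94)/2 = (-94 + E + Z)/2 = -47 + E/2 + Z/2)
Q/A(I, u) = 101267/(-47 + (½)*15 + (½)*(-641)) = 101267/(-47 + 15/2 - 641/2) = 101267/(-360) = 101267*(-1/360) = -101267/360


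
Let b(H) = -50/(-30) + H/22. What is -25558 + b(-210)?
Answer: -843674/33 ≈ -25566.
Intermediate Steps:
b(H) = 5/3 + H/22 (b(H) = -50*(-1/30) + H*(1/22) = 5/3 + H/22)
-25558 + b(-210) = -25558 + (5/3 + (1/22)*(-210)) = -25558 + (5/3 - 105/11) = -25558 - 260/33 = -843674/33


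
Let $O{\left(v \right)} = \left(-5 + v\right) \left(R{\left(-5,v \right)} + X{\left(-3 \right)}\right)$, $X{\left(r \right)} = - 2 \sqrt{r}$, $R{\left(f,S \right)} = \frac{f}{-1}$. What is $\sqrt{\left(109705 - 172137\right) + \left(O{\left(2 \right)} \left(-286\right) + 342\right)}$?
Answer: $2 \sqrt{-14450 - 429 i \sqrt{3}} \approx 6.1793 - 240.5 i$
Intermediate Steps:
$R{\left(f,S \right)} = - f$ ($R{\left(f,S \right)} = f \left(-1\right) = - f$)
$O{\left(v \right)} = \left(-5 + v\right) \left(5 - 2 i \sqrt{3}\right)$ ($O{\left(v \right)} = \left(-5 + v\right) \left(\left(-1\right) \left(-5\right) - 2 \sqrt{-3}\right) = \left(-5 + v\right) \left(5 - 2 i \sqrt{3}\right)$)
$\sqrt{\left(109705 - 172137\right) + \left(O{\left(2 \right)} \left(-286\right) + 342\right)} = \sqrt{\left(109705 - 172137\right) + \left(\left(-25 + 5 \cdot 2 + 10 i \sqrt{3} - 2 i 2 \sqrt{3}\right) \left(-286\right) + 342\right)} = \sqrt{\left(109705 - 172137\right) + \left(\left(-25 + 10 + 10 i \sqrt{3} - 4 i \sqrt{3}\right) \left(-286\right) + 342\right)} = \sqrt{-62432 + \left(\left(-15 + 6 i \sqrt{3}\right) \left(-286\right) + 342\right)} = \sqrt{-62432 + \left(\left(4290 - 1716 i \sqrt{3}\right) + 342\right)} = \sqrt{-62432 + \left(4632 - 1716 i \sqrt{3}\right)} = \sqrt{-57800 - 1716 i \sqrt{3}}$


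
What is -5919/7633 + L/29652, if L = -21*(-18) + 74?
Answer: -43015018/56583429 ≈ -0.76021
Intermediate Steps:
L = 452 (L = 378 + 74 = 452)
-5919/7633 + L/29652 = -5919/7633 + 452/29652 = -5919*1/7633 + 452*(1/29652) = -5919/7633 + 113/7413 = -43015018/56583429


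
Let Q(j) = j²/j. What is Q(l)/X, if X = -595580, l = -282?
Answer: 141/297790 ≈ 0.00047349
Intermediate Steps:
Q(j) = j
Q(l)/X = -282/(-595580) = -282*(-1/595580) = 141/297790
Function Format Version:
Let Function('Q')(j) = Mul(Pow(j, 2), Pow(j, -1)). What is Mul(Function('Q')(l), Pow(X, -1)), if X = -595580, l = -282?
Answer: Rational(141, 297790) ≈ 0.00047349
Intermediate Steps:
Function('Q')(j) = j
Mul(Function('Q')(l), Pow(X, -1)) = Mul(-282, Pow(-595580, -1)) = Mul(-282, Rational(-1, 595580)) = Rational(141, 297790)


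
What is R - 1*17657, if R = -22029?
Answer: -39686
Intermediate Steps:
R - 1*17657 = -22029 - 1*17657 = -22029 - 17657 = -39686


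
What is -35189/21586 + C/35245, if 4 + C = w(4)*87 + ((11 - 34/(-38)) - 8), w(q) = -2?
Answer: -23635896283/14455172830 ≈ -1.6351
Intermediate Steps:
C = -3308/19 (C = -4 + (-2*87 + ((11 - 34/(-38)) - 8)) = -4 + (-174 + ((11 - 34*(-1/38)) - 8)) = -4 + (-174 + ((11 + 17/19) - 8)) = -4 + (-174 + (226/19 - 8)) = -4 + (-174 + 74/19) = -4 - 3232/19 = -3308/19 ≈ -174.11)
-35189/21586 + C/35245 = -35189/21586 - 3308/19/35245 = -35189*1/21586 - 3308/19*1/35245 = -35189/21586 - 3308/669655 = -23635896283/14455172830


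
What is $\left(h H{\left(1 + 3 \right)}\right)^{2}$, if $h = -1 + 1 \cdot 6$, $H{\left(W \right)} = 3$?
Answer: $225$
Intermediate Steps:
$h = 5$ ($h = -1 + 6 = 5$)
$\left(h H{\left(1 + 3 \right)}\right)^{2} = \left(5 \cdot 3\right)^{2} = 15^{2} = 225$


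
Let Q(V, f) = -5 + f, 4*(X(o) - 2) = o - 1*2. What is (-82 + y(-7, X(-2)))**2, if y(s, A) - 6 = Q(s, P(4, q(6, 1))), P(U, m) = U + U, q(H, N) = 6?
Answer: 5329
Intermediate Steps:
X(o) = 3/2 + o/4 (X(o) = 2 + (o - 1*2)/4 = 2 + (o - 2)/4 = 2 + (-2 + o)/4 = 2 + (-1/2 + o/4) = 3/2 + o/4)
P(U, m) = 2*U
y(s, A) = 9 (y(s, A) = 6 + (-5 + 2*4) = 6 + (-5 + 8) = 6 + 3 = 9)
(-82 + y(-7, X(-2)))**2 = (-82 + 9)**2 = (-73)**2 = 5329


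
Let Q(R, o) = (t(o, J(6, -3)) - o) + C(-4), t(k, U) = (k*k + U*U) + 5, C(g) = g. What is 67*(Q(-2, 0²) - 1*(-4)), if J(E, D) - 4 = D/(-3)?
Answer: 2010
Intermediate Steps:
J(E, D) = 4 - D/3 (J(E, D) = 4 + D/(-3) = 4 + D*(-⅓) = 4 - D/3)
t(k, U) = 5 + U² + k² (t(k, U) = (k² + U²) + 5 = (U² + k²) + 5 = 5 + U² + k²)
Q(R, o) = 26 + o² - o (Q(R, o) = ((5 + (4 - ⅓*(-3))² + o²) - o) - 4 = ((5 + (4 + 1)² + o²) - o) - 4 = ((5 + 5² + o²) - o) - 4 = ((5 + 25 + o²) - o) - 4 = ((30 + o²) - o) - 4 = (30 + o² - o) - 4 = 26 + o² - o)
67*(Q(-2, 0²) - 1*(-4)) = 67*((26 + (0²)² - 1*0²) - 1*(-4)) = 67*((26 + 0² - 1*0) + 4) = 67*((26 + 0 + 0) + 4) = 67*(26 + 4) = 67*30 = 2010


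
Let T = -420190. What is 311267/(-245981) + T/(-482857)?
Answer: -46938693429/118773647717 ≈ -0.39519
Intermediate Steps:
311267/(-245981) + T/(-482857) = 311267/(-245981) - 420190/(-482857) = 311267*(-1/245981) - 420190*(-1/482857) = -311267/245981 + 420190/482857 = -46938693429/118773647717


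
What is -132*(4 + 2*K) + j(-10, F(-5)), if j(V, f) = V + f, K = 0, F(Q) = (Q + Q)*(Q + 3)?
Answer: -518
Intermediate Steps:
F(Q) = 2*Q*(3 + Q) (F(Q) = (2*Q)*(3 + Q) = 2*Q*(3 + Q))
-132*(4 + 2*K) + j(-10, F(-5)) = -132*(4 + 2*0) + (-10 + 2*(-5)*(3 - 5)) = -132*(4 + 0) + (-10 + 2*(-5)*(-2)) = -132*4 + (-10 + 20) = -528 + 10 = -518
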